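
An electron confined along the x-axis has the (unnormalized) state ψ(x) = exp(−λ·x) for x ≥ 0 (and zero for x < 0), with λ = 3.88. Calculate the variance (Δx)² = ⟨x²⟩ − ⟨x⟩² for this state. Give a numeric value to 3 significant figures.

0.0166

Compute ⟨x⟩ and ⟨x²⟩ separately, then (Δx)² = ⟨x²⟩ − ⟨x⟩².
Every integrand reduces to terms xʲ·e^(−2λx) on [0, ∞); use ∫₀^∞ xʲ·e^(−2λx) dx = j!/(2λ)^(j+1).
Normalization: ∫|ψ|² dx = 0.12887.
⟨x⟩ = 0.12887 and ⟨x²⟩ = 0.033213.
(Δx)² = 0.033213 − (0.12887)² = 0.016606.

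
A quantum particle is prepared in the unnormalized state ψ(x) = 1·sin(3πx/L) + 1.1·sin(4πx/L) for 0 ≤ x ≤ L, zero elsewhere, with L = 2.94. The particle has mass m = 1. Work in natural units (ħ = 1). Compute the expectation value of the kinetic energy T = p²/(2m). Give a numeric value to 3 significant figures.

T = −(ħ²/2m) d²/dx², so ⟨T⟩ = −(ħ²/2m) ∫ ψ*·ψ'' dx / ∫|ψ|² dx; with m = 1.
d²/dx² sin(jπx/L) = −(jπ/L)²·sin(jπx/L); on 0 ≤ x ≤ L, ∫sin²(jπx/L) dx = L/2 and ∫sin(jπx/L)·sin(lπx/L) dx = 0 for j ≠ l, so only diagonal terms survive in ∫|ψ|² and ∫ψ·ψ″; ∫ψ·ψ′ dx = [ψ²/2] between the walls = 0.
State is unnormalized: ∫|ψ|² dx = 3.2487, and ∫ψ*·(−ħ²/2m · ψ'') dx = 23.801, so ⟨T⟩ = 23.801 / 3.2487.
⟨T⟩ = 7.3264.

7.33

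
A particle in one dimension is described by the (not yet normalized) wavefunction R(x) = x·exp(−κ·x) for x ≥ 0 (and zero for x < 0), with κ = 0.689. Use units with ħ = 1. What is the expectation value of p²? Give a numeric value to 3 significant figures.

0.475

p² R = −ħ² d²R/dx²; ⟨p²⟩ = −ħ² ∫ R*·R'' dx / ∫|R|² dx.
Differentiate x·exp(−κ·x) with the product rule; every integrand then reduces to terms xʲ·e^(−2κx) on [0, ∞), with ∫₀^∞ xʲ·e^(−2κx) dx = j!/(2κ)^(j+1).
State is unnormalized: ∫|R|² dx = 0.76433, and ∫R*·(−ħ² R'') dx = 0.36284, so ⟨p²⟩ = 0.36284 / 0.76433.
⟨p²⟩ = 0.47472.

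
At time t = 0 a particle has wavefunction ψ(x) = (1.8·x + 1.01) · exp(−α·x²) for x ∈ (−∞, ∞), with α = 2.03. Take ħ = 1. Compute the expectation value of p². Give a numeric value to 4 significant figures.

p² ψ = −ħ² d²ψ/dx²; ⟨p²⟩ = −ħ² ∫ ψ*·ψ'' dx / ∫|ψ|² dx.
Expand each integrand as polynomial × e^(−2αx²) and use ∫x^(2j)·e^(−2αx²) dx = (2j−1)!!/(4α)^j · √(π/(2α)), odd powers → 0; here √(π/(2α)) = 0.87965. Differentiate with the product rule, d/dx e^(−αx²) = −2αx·e^(−αx²).
State is unnormalized: ∫|ψ|² dx = 1.2483, and ∫ψ*·(−ħ² ψ'') dx = 3.9591, so ⟨p²⟩ = 3.9591 / 1.2483.
⟨p²⟩ = 3.1716.

3.172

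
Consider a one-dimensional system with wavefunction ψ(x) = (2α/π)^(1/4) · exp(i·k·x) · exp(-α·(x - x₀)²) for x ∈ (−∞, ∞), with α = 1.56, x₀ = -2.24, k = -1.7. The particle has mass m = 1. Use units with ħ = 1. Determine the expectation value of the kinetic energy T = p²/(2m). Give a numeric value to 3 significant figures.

T = −(ħ²/2m) d²/dx², so ⟨T⟩ = −(ħ²/2m) ∫ ψ*·ψ'' dx; with m = 1.
Gaussian moments (u = x − x₀): ∫u^(2j)·e^(−2αu²) du = (2j−1)!!/(4α)^j · √(π/(2α)), odd powers integrate to 0; here √(π/(2α)) = 1.0035. Derivatives: ψ′ = (ik − 2αu)·ψ, ψ″ = ((ik − 2αu)² − 2α)·ψ; the odd-in-u pieces drop out.
⟨T⟩ = 2.2250.

2.23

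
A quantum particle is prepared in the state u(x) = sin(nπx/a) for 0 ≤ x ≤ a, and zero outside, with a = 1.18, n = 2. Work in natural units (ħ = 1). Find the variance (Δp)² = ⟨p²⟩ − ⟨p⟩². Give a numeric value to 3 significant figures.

28.4

Compute ⟨p⟩ and ⟨p²⟩ separately; (Δp)² = ⟨p²⟩ − ⟨p⟩².
d/dx sin(nπx/a) = (nπ/a)·cos(nπx/a) and d²/dx² sin(nπx/a) = −(nπ/a)²·sin(nπx/a); on 0 ≤ x ≤ a, ∫sin²(nπx/a) dx = a/2 and ∫sin(nπx/a)·cos(nπx/a) dx = 0.
Normalization: ∫|u|² dx = 0.59000.
⟨p⟩ = 0.0000 and ⟨p²⟩ = 28.353.
(Δp)² = 28.353 − (0.0000)² = 28.353.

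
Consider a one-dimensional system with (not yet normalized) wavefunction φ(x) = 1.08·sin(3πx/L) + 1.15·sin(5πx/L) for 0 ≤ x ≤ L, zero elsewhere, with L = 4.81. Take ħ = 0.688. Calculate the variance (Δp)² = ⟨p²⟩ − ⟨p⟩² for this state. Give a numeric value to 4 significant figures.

Compute ⟨p⟩ and ⟨p²⟩ separately; (Δp)² = ⟨p²⟩ − ⟨p⟩².
d²/dx² sin(jπx/L) = −(jπ/L)²·sin(jπx/L); on 0 ≤ x ≤ L, ∫sin²(jπx/L) dx = L/2 and ∫sin(jπx/L)·sin(lπx/L) dx = 0 for j ≠ l, so only diagonal terms survive in ∫|φ|² and ∫φ·φ″; ∫φ·φ′ dx = [φ²/2] between the walls = 0.
Normalization: ∫|φ|² dx = 5.9858.
⟨p⟩ = 0.0000 and ⟨p²⟩ = 3.5340.
(Δp)² = 3.5340 − (0.0000)² = 3.5340.

3.534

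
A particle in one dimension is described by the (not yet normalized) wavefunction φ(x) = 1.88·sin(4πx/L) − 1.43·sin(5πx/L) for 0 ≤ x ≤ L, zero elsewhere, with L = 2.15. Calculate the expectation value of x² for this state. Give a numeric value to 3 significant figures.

2.42

⟨x²⟩ = ∫ x²·|φ|² dx / ∫|φ|² dx (integrals over the domain).
On 0 ≤ x ≤ L (j ≠ l): ∫sin²(jπx/L) dx = L/2, ∫sin(jπx/L)·sin(lπx/L) dx = 0; diagonal moments ∫x·sin²(jπx/L) dx = L²/4, ∫x²·sin²(jπx/L) dx = L³·(1/6 − 1/(4j²π²)); cross terms ∫x·sin(jπx/L)·sin(lπx/L) dx = 0 for j + l even and −4jlL²/(π²(j² − l²)²) for j + l odd, ∫x²·sin(jπx/L)·sin(lπx/L) dx = (−1)^(j+l)·4jlL³/(π²(j² − l²)²); higher powers the same way via product-to-sum and parts.
State is unnormalized: ∫|φ|² dx = 5.9977, and ∫φ*·x²·φ dx = 14.513, so ⟨x²⟩ = 14.513 / 5.9977.
⟨x²⟩ = 2.4197.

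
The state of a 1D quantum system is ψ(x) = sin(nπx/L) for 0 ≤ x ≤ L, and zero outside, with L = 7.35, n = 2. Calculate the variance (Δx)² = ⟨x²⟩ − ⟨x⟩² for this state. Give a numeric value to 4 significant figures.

Compute ⟨x⟩ and ⟨x²⟩ separately, then (Δx)² = ⟨x²⟩ − ⟨x⟩².
With sin²θ = (1 − cos2θ)/2 on 0 ≤ x ≤ L: ∫sin²(nπx/L) dx = L/2, ∫x·sin²(nπx/L) dx = L²/4, ∫x²·sin²(nπx/L) dx = L³·(1/6 − 1/(4n²π²)); higher powers xᵏ the same way, integrating xᵏ·cos(2nπx/L) by parts.
Normalization: ∫|ψ|² dx = 3.6750.
⟨x⟩ = 3.6750 and ⟨x²⟩ = 17.323.
(Δx)² = 17.323 − (3.6750)² = 3.8177.

3.818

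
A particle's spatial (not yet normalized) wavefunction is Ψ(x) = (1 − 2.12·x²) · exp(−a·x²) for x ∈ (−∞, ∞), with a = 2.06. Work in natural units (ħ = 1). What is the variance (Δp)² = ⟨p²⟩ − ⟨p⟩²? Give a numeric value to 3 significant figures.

Compute ⟨p⟩ and ⟨p²⟩ separately; (Δp)² = ⟨p²⟩ − ⟨p⟩².
Expand each integrand as polynomial × e^(−2ax²) and use ∫x^(2j)·e^(−2ax²) dx = (2j−1)!!/(4a)^j · √(π/(2a)), odd powers → 0; here √(π/(2a)) = 0.87323. Differentiate with the product rule, d/dx e^(−ax²) = −2ax·e^(−ax²).
Normalization: ∫|Ψ|² dx = 0.59730.
⟨p⟩ = 0.0000 and ⟨p²⟩ = 5.9567.
(Δp)² = 5.9567 − (0.0000)² = 5.9567.

5.96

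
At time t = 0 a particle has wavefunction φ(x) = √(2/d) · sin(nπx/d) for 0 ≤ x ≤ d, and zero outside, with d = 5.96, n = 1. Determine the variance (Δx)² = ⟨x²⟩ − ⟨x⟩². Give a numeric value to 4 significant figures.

1.161

Compute ⟨x⟩ and ⟨x²⟩ separately, then (Δx)² = ⟨x²⟩ − ⟨x⟩².
With sin²θ = (1 − cos2θ)/2 on 0 ≤ x ≤ d: ∫sin²(nπx/d) dx = d/2, ∫x·sin²(nπx/d) dx = d²/4, ∫x²·sin²(nπx/d) dx = d³·(1/6 − 1/(4n²π²)); higher powers xᵏ the same way, integrating xᵏ·cos(2nπx/d) by parts.
⟨x⟩ = 2.9800 and ⟨x²⟩ = 10.041.
(Δx)² = 10.041 − (2.9800)² = 1.1606.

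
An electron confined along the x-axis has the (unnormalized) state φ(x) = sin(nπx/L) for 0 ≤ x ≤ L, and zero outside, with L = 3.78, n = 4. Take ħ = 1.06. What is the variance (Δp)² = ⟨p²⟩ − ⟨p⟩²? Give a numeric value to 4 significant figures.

12.42

Compute ⟨p⟩ and ⟨p²⟩ separately; (Δp)² = ⟨p²⟩ − ⟨p⟩².
d/dx sin(nπx/L) = (nπ/L)·cos(nπx/L) and d²/dx² sin(nπx/L) = −(nπ/L)²·sin(nπx/L); on 0 ≤ x ≤ L, ∫sin²(nπx/L) dx = L/2 and ∫sin(nπx/L)·cos(nπx/L) dx = 0.
Normalization: ∫|φ|² dx = 1.8900.
⟨p⟩ = 0.0000 and ⟨p²⟩ = 12.418.
(Δp)² = 12.418 − (0.0000)² = 12.418.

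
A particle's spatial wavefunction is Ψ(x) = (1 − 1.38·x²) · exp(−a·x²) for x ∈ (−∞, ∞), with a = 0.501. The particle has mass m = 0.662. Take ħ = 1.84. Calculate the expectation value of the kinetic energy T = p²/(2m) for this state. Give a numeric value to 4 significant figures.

6.981

T = −(ħ²/2m) d²/dx², so ⟨T⟩ = −(ħ²/2m) ∫ Ψ*·Ψ'' dx / ∫|Ψ|² dx; with m = 0.662.
Expand each integrand as polynomial × e^(−2ax²) and use ∫x^(2j)·e^(−2ax²) dx = (2j−1)!!/(4a)^j · √(π/(2a)), odd powers → 0; here √(π/(2a)) = 1.7707. Differentiate with the product rule, d/dx e^(−ax²) = −2ax·e^(−ax²).
State is unnormalized: ∫|Ψ|² dx = 1.8510, and ∫Ψ*·(−ħ²/2m · Ψ'') dx = 12.922, so ⟨T⟩ = 12.922 / 1.8510.
⟨T⟩ = 6.9814.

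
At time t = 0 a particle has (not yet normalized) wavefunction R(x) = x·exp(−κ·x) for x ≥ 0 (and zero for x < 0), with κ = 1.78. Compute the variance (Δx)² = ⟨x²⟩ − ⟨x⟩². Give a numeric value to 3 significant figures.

Compute ⟨x⟩ and ⟨x²⟩ separately, then (Δx)² = ⟨x²⟩ − ⟨x⟩².
Every integrand reduces to terms xʲ·e^(−2κx) on [0, ∞); use ∫₀^∞ xʲ·e^(−2κx) dx = j!/(2κ)^(j+1).
Normalization: ∫|R|² dx = 0.044328.
⟨x⟩ = 0.84270 and ⟨x²⟩ = 0.94685.
(Δx)² = 0.94685 − (0.84270)² = 0.23671.

0.237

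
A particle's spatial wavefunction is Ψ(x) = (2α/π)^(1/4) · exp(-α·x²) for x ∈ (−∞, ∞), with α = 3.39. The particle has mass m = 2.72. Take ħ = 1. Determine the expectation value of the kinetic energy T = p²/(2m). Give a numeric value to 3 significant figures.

T = −(ħ²/2m) d²/dx², so ⟨T⟩ = −(ħ²/2m) ∫ Ψ*·Ψ'' dx; with m = 2.72.
Gaussian moments: ∫x^(2j)·e^(−2αx²) dx = (2j−1)!!/(4α)^j · √(π/(2α)), odd powers integrate to 0; here √(π/(2α)) = 0.68071. Derivatives: d/dx e^(−αx²) = −2αx·e^(−αx²), d²/dx² e^(−αx²) = (4α²x² − 2α)·e^(−αx²).
⟨T⟩ = 0.62316.

0.623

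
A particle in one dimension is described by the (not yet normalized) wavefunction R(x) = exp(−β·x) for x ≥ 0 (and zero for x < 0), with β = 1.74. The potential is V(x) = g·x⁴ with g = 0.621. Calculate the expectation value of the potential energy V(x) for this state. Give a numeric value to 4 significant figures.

⟨V⟩ = ∫ V(x)·|R|² dx / ∫|R|² dx.
Every integrand reduces to terms xʲ·e^(−2βx) on [0, ∞); use ∫₀^∞ xʲ·e^(−2βx) dx = j!/(2β)^(j+1).
State is unnormalized: ∫|R|² dx = 0.28736, and ∫R*·V(x)·R dx = 0.029202, so ⟨V⟩ = 0.029202 / 0.28736.
⟨V⟩ = 0.10162.

0.1016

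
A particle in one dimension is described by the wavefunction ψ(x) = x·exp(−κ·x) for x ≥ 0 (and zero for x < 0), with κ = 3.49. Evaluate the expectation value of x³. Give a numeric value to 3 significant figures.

⟨x³⟩ = ∫ x³·|ψ|² dx / ∫|ψ|² dx (integrals over the domain).
Every integrand reduces to terms xʲ·e^(−2κx) on [0, ∞); use ∫₀^∞ xʲ·e^(−2κx) dx = j!/(2κ)^(j+1).
State is unnormalized: ∫|ψ|² dx = 0.0058812, and ∫ψ*·x³·ψ dx = 0.0010376, so ⟨x³⟩ = 0.0010376 / 0.0058812.
⟨x³⟩ = 0.17644.

0.176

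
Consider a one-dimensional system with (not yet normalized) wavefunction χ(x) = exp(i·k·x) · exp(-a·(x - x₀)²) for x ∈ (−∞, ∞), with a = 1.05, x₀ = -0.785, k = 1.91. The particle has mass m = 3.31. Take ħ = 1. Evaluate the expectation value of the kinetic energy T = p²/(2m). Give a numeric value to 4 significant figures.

T = −(ħ²/2m) d²/dx², so ⟨T⟩ = −(ħ²/2m) ∫ χ*·χ'' dx / ∫|χ|² dx; with m = 3.31.
Gaussian moments (u = x − x₀): ∫u^(2j)·e^(−2au²) du = (2j−1)!!/(4a)^j · √(π/(2a)), odd powers integrate to 0; here √(π/(2a)) = 1.2231. Derivatives: χ′ = (ik − 2au)·χ, χ″ = ((ik − 2au)² − 2a)·χ; the odd-in-u pieces drop out.
State is unnormalized: ∫|χ|² dx = 1.2231, and ∫χ*·(−ħ²/2m · χ'') dx = 0.86802, so ⟨T⟩ = 0.86802 / 1.2231.
⟨T⟩ = 0.70968.

0.7097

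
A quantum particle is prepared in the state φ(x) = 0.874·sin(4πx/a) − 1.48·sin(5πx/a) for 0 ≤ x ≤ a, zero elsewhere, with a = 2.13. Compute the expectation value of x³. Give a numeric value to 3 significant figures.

⟨x³⟩ = ∫ x³·|φ|² dx / ∫|φ|² dx (integrals over the domain).
On 0 ≤ x ≤ a (j ≠ l): ∫sin²(jπx/a) dx = a/2, ∫sin(jπx/a)·sin(lπx/a) dx = 0; diagonal moments ∫x·sin²(jπx/a) dx = a²/4, ∫x²·sin²(jπx/a) dx = a³·(1/6 − 1/(4j²π²)); cross terms ∫x·sin(jπx/a)·sin(lπx/a) dx = 0 for j + l even and −4jla²/(π²(j² − l²)²) for j + l odd, ∫x²·sin(jπx/a)·sin(lπx/a) dx = (−1)^(j+l)·4jla³/(π²(j² − l²)²); higher powers the same way via product-to-sum and parts.
State is unnormalized: ∫|φ|² dx = 3.1463, and ∫φ*·x³·φ dx = 12.209, so ⟨x³⟩ = 12.209 / 3.1463.
⟨x³⟩ = 3.8804.

3.88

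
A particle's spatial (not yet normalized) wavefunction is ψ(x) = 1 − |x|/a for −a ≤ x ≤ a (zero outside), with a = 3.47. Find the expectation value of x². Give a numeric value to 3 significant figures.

1.20

⟨x²⟩ = ∫ x²·|ψ|² dx / ∫|ψ|² dx (integrals over the domain).
ψ is even, so ∫ over [−a, a] = 2∫₀ᵃ with ψ = 1 − x/a there: ∫₀ᵃ (1 − x/a)² dx = a/3, ∫₀ᵃ x²(1 − x/a)² dx = a³/30, ∫₀ᵃ x⁴(1 − x/a)² dx = a⁵/105.
State is unnormalized: ∫|ψ|² dx = 2.3133, and ∫ψ*·x²·ψ dx = 2.7855, so ⟨x²⟩ = 2.7855 / 2.3133.
⟨x²⟩ = 1.2041.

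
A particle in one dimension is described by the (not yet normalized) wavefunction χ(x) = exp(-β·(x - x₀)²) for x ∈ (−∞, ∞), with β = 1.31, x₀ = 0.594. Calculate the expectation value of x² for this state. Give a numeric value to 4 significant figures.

⟨x²⟩ = ∫ x²·|χ|² dx / ∫|χ|² dx (integrals over the domain).
Gaussian moments (u = x − x₀): ∫u^(2j)·e^(−2βu²) du = (2j−1)!!/(4β)^j · √(π/(2β)), odd powers integrate to 0; here √(π/(2β)) = 1.0950.
State is unnormalized: ∫|χ|² dx = 1.0950, and ∫χ*·x²·χ dx = 0.59534, so ⟨x²⟩ = 0.59534 / 1.0950.
⟨x²⟩ = 0.54368.

0.5437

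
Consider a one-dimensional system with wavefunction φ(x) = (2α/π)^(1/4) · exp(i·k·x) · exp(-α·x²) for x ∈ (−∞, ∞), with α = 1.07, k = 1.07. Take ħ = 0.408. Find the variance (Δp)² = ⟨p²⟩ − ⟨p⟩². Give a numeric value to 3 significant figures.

0.178

Compute ⟨p⟩ and ⟨p²⟩ separately; (Δp)² = ⟨p²⟩ − ⟨p⟩².
Gaussian moments: ∫x^(2j)·e^(−2αx²) dx = (2j−1)!!/(4α)^j · √(π/(2α)), odd powers integrate to 0; here √(π/(2α)) = 1.2116. Derivatives: φ′ = (ik − 2αx)·φ, φ″ = ((ik − 2αx)² − 2α)·φ; the odd-in-x pieces drop out.
⟨p⟩ = 0.43656 and ⟨p²⟩ = 0.36870.
(Δp)² = 0.36870 − (0.43656)² = 0.17812.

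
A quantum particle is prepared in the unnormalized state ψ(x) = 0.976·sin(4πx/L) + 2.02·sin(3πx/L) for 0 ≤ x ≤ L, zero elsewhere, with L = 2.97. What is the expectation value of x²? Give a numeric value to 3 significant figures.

1.52

⟨x²⟩ = ∫ x²·|ψ|² dx / ∫|ψ|² dx (integrals over the domain).
On 0 ≤ x ≤ L (j ≠ l): ∫sin²(jπx/L) dx = L/2, ∫sin(jπx/L)·sin(lπx/L) dx = 0; diagonal moments ∫x·sin²(jπx/L) dx = L²/4, ∫x²·sin²(jπx/L) dx = L³·(1/6 − 1/(4j²π²)); cross terms ∫x·sin(jπx/L)·sin(lπx/L) dx = 0 for j + l even and −4jlL²/(π²(j² − l²)²) for j + l odd, ∫x²·sin(jπx/L)·sin(lπx/L) dx = (−1)^(j+l)·4jlL³/(π²(j² − l²)²); higher powers the same way via product-to-sum and parts.
State is unnormalized: ∫|ψ|² dx = 7.4740, and ∫ψ*·x²·ψ dx = 11.382, so ⟨x²⟩ = 11.382 / 7.4740.
⟨x²⟩ = 1.5229.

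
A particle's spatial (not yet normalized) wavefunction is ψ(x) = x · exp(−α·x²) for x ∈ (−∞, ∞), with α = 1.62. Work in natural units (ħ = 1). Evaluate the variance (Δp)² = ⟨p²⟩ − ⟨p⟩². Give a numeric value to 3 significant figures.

Compute ⟨p⟩ and ⟨p²⟩ separately; (Δp)² = ⟨p²⟩ − ⟨p⟩².
Expand each integrand as polynomial × e^(−2αx²) and use ∫x^(2j)·e^(−2αx²) dx = (2j−1)!!/(4α)^j · √(π/(2α)), odd powers → 0; here √(π/(2α)) = 0.98470. Differentiate with the product rule, d/dx e^(−αx²) = −2αx·e^(−αx²).
Normalization: ∫|ψ|² dx = 0.15196.
⟨p⟩ = 0.0000 and ⟨p²⟩ = 4.8600.
(Δp)² = 4.8600 − (0.0000)² = 4.8600.

4.86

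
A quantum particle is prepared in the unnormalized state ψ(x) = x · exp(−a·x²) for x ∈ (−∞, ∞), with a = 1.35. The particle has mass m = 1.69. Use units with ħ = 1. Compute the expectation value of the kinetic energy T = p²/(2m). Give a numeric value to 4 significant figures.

1.198

T = −(ħ²/2m) d²/dx², so ⟨T⟩ = −(ħ²/2m) ∫ ψ*·ψ'' dx / ∫|ψ|² dx; with m = 1.69.
Expand each integrand as polynomial × e^(−2ax²) and use ∫x^(2j)·e^(−2ax²) dx = (2j−1)!!/(4a)^j · √(π/(2a)), odd powers → 0; here √(π/(2a)) = 1.0787. Differentiate with the product rule, d/dx e^(−ax²) = −2ax·e^(−ax²).
State is unnormalized: ∫|ψ|² dx = 0.19976, and ∫ψ*·(−ħ²/2m · ψ'') dx = 0.23935, so ⟨T⟩ = 0.23935 / 0.19976.
⟨T⟩ = 1.1982.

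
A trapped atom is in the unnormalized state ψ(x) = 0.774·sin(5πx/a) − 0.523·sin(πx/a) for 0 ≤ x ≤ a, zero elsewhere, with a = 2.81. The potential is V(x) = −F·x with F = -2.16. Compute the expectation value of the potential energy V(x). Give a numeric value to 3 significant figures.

⟨V⟩ = ∫ V(x)·|ψ|² dx / ∫|ψ|² dx.
On 0 ≤ x ≤ a (j ≠ l): ∫sin²(jπx/a) dx = a/2, ∫sin(jπx/a)·sin(lπx/a) dx = 0; diagonal moments ∫x·sin²(jπx/a) dx = a²/4, ∫x²·sin²(jπx/a) dx = a³·(1/6 − 1/(4j²π²)); cross terms ∫x·sin(jπx/a)·sin(lπx/a) dx = 0 for j + l even and −4jla²/(π²(j² − l²)²) for j + l odd, ∫x²·sin(jπx/a)·sin(lπx/a) dx = (−1)^(j+l)·4jla³/(π²(j² − l²)²); higher powers the same way via product-to-sum and parts.
State is unnormalized: ∫|ψ|² dx = 1.2260, and ∫ψ*·V(x)·ψ dx = 3.7207, so ⟨V⟩ = 3.7207 / 1.2260.
⟨V⟩ = 3.0348.

3.03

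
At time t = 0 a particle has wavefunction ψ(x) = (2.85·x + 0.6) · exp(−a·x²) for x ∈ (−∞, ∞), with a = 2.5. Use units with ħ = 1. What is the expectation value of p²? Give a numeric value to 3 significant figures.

5.96

p² ψ = −ħ² d²ψ/dx²; ⟨p²⟩ = −ħ² ∫ ψ*·ψ'' dx / ∫|ψ|² dx.
Expand each integrand as polynomial × e^(−2ax²) and use ∫x^(2j)·e^(−2ax²) dx = (2j−1)!!/(4a)^j · √(π/(2a)), odd powers → 0; here √(π/(2a)) = 0.79267. Differentiate with the product rule, d/dx e^(−ax²) = −2ax·e^(−ax²).
State is unnormalized: ∫|ψ|² dx = 0.92920, and ∫ψ*·(−ħ² ψ'') dx = 5.5422, so ⟨p²⟩ = 5.5422 / 0.92920.
⟨p²⟩ = 5.9645.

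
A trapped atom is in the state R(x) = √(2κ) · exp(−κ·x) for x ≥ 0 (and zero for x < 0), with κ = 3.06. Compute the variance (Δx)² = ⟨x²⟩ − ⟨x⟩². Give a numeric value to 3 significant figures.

Compute ⟨x⟩ and ⟨x²⟩ separately, then (Δx)² = ⟨x²⟩ − ⟨x⟩².
Every integrand reduces to terms xʲ·e^(−2κx) on [0, ∞); use ∫₀^∞ xʲ·e^(−2κx) dx = j!/(2κ)^(j+1).
⟨x⟩ = 0.16340 and ⟨x²⟩ = 0.053398.
(Δx)² = 0.053398 − (0.16340)² = 0.026699.

0.0267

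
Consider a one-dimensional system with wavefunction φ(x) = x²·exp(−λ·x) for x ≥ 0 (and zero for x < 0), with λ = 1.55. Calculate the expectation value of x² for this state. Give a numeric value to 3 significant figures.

⟨x²⟩ = ∫ x²·|φ|² dx / ∫|φ|² dx (integrals over the domain).
Every integrand reduces to terms xʲ·e^(−2λx) on [0, ∞); use ∫₀^∞ xʲ·e^(−2λx) dx = j!/(2λ)^(j+1).
State is unnormalized: ∫|φ|² dx = 0.083831, and ∫φ*·x²·φ dx = 0.26170, so ⟨x²⟩ = 0.26170 / 0.083831.
⟨x²⟩ = 3.1217.

3.12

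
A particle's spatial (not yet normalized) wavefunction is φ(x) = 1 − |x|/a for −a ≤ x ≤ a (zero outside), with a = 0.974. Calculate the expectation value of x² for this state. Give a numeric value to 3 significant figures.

⟨x²⟩ = ∫ x²·|φ|² dx / ∫|φ|² dx (integrals over the domain).
φ is even, so ∫ over [−a, a] = 2∫₀ᵃ with φ = 1 − x/a there: ∫₀ᵃ (1 − x/a)² dx = a/3, ∫₀ᵃ x²(1 − x/a)² dx = a³/30, ∫₀ᵃ x⁴(1 − x/a)² dx = a⁵/105.
State is unnormalized: ∫|φ|² dx = 0.64933, and ∫φ*·x²·φ dx = 0.061601, so ⟨x²⟩ = 0.061601 / 0.64933.
⟨x²⟩ = 0.094868.

0.0949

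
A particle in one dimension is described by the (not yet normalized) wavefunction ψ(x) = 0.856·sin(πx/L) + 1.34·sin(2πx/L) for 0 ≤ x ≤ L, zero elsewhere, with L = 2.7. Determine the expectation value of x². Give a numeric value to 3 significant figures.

⟨x²⟩ = ∫ x²·|ψ|² dx / ∫|ψ|² dx (integrals over the domain).
On 0 ≤ x ≤ L (j ≠ l): ∫sin²(jπx/L) dx = L/2, ∫sin(jπx/L)·sin(lπx/L) dx = 0; diagonal moments ∫x·sin²(jπx/L) dx = L²/4, ∫x²·sin²(jπx/L) dx = L³·(1/6 − 1/(4j²π²)); cross terms ∫x·sin(jπx/L)·sin(lπx/L) dx = 0 for j + l even and −4jlL²/(π²(j² − l²)²) for j + l odd, ∫x²·sin(jπx/L)·sin(lπx/L) dx = (−1)^(j+l)·4jlL³/(π²(j² − l²)²); higher powers the same way via product-to-sum and parts.
State is unnormalized: ∫|ψ|² dx = 3.4133, and ∫ψ*·x²·ψ dx = 3.6383, so ⟨x²⟩ = 3.6383 / 3.4133.
⟨x²⟩ = 1.0659.

1.07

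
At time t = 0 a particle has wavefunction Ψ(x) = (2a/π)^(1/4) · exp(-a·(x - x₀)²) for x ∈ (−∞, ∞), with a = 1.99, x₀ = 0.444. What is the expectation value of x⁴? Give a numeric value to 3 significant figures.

0.235

⟨x⁴⟩ = ∫ x⁴·|Ψ|² dx (integrals over the domain).
Gaussian moments (u = x − x₀): ∫u^(2j)·e^(−2au²) du = (2j−1)!!/(4a)^j · √(π/(2a)), odd powers integrate to 0; here √(π/(2a)) = 0.88845.
⟨x⁴⟩ = 0.23480.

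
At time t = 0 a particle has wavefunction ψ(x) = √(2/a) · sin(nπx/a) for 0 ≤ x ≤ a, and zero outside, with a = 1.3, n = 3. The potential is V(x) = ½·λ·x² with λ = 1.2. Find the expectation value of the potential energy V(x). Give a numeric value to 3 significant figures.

⟨V⟩ = ∫ V(x)·|ψ|² dx.
With sin²θ = (1 − cos2θ)/2 on 0 ≤ x ≤ a: ∫sin²(nπx/a) dx = a/2, ∫x·sin²(nπx/a) dx = a²/4, ∫x²·sin²(nπx/a) dx = a³·(1/6 − 1/(4n²π²)); higher powers xᵏ the same way, integrating xᵏ·cos(2nπx/a) by parts.
⟨V⟩ = 0.33229.

0.332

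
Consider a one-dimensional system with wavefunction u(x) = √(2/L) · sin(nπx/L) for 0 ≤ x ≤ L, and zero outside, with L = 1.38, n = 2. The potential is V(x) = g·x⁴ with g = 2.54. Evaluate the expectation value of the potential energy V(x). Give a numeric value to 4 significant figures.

⟨V⟩ = ∫ V(x)·|u|² dx.
With sin²θ = (1 − cos2θ)/2 on 0 ≤ x ≤ L: ∫sin²(nπx/L) dx = L/2, ∫x·sin²(nπx/L) dx = L²/4, ∫x²·sin²(nπx/L) dx = L³·(1/6 − 1/(4n²π²)); higher powers xᵏ the same way, integrating xᵏ·cos(2nπx/L) by parts.
⟨V⟩ = 1.6179.

1.618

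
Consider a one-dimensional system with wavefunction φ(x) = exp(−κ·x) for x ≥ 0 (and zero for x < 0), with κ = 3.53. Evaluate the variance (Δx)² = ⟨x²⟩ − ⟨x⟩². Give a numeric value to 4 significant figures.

0.02006

Compute ⟨x⟩ and ⟨x²⟩ separately, then (Δx)² = ⟨x²⟩ − ⟨x⟩².
Every integrand reduces to terms xʲ·e^(−2κx) on [0, ∞); use ∫₀^∞ xʲ·e^(−2κx) dx = j!/(2κ)^(j+1).
Normalization: ∫|φ|² dx = 0.14164.
⟨x⟩ = 0.14164 and ⟨x²⟩ = 0.040126.
(Δx)² = 0.040126 − (0.14164)² = 0.020063.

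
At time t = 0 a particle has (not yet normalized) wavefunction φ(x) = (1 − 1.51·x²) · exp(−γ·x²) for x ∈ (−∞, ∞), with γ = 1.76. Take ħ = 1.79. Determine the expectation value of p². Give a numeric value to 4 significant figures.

p² φ = −ħ² d²φ/dx²; ⟨p²⟩ = −ħ² ∫ φ*·φ'' dx / ∫|φ|² dx.
Expand each integrand as polynomial × e^(−2γx²) and use ∫x^(2j)·e^(−2γx²) dx = (2j−1)!!/(4γ)^j · √(π/(2γ)), odd powers → 0; here √(π/(2γ)) = 0.94472. Differentiate with the product rule, d/dx e^(−γx²) = −2γx·e^(−γx²).
State is unnormalized: ∫|φ|² dx = 0.66984, and ∫φ*·(−ħ² φ'') dx = 9.3285, so ⟨p²⟩ = 9.3285 / 0.66984.
⟨p²⟩ = 13.926.

13.93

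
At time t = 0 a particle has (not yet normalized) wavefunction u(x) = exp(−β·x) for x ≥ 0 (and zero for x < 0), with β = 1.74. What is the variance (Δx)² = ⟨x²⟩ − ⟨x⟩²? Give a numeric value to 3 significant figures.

Compute ⟨x⟩ and ⟨x²⟩ separately, then (Δx)² = ⟨x²⟩ − ⟨x⟩².
Every integrand reduces to terms xʲ·e^(−2βx) on [0, ∞); use ∫₀^∞ xʲ·e^(−2βx) dx = j!/(2β)^(j+1).
Normalization: ∫|u|² dx = 0.28736.
⟨x⟩ = 0.28736 and ⟨x²⟩ = 0.16515.
(Δx)² = 0.16515 − (0.28736)² = 0.082574.

0.0826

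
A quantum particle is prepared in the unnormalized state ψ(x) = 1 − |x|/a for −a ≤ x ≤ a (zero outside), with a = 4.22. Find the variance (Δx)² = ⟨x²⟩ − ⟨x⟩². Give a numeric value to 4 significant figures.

1.781

Compute ⟨x⟩ and ⟨x²⟩ separately, then (Δx)² = ⟨x²⟩ − ⟨x⟩².
ψ is even, so ∫ over [−a, a] = 2∫₀ᵃ with ψ = 1 − x/a there: ∫₀ᵃ (1 − x/a)² dx = a/3, ∫₀ᵃ x²(1 − x/a)² dx = a³/30, ∫₀ᵃ x⁴(1 − x/a)² dx = a⁵/105.
Normalization: ∫|ψ|² dx = 2.8133.
⟨x⟩ = 0.0000 and ⟨x²⟩ = 1.7808.
(Δx)² = 1.7808 − (0.0000)² = 1.7808.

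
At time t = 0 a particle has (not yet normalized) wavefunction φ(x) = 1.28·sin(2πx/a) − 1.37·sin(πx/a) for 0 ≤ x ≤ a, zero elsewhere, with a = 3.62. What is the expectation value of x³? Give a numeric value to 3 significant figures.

16.5

⟨x³⟩ = ∫ x³·|φ|² dx / ∫|φ|² dx (integrals over the domain).
On 0 ≤ x ≤ a (j ≠ l): ∫sin²(jπx/a) dx = a/2, ∫sin(jπx/a)·sin(lπx/a) dx = 0; diagonal moments ∫x·sin²(jπx/a) dx = a²/4, ∫x²·sin²(jπx/a) dx = a³·(1/6 − 1/(4j²π²)); cross terms ∫x·sin(jπx/a)·sin(lπx/a) dx = 0 for j + l even and −4jla²/(π²(j² − l²)²) for j + l odd, ∫x²·sin(jπx/a)·sin(lπx/a) dx = (−1)^(j+l)·4jla³/(π²(j² − l²)²); higher powers the same way via product-to-sum and parts.
State is unnormalized: ∫|φ|² dx = 6.3627, and ∫φ*·x³·φ dx = 105.26, so ⟨x³⟩ = 105.26 / 6.3627.
⟨x³⟩ = 16.544.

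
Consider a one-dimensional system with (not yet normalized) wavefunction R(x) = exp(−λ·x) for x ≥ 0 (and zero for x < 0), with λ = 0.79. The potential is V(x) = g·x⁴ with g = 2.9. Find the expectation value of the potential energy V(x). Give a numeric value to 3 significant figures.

11.2

⟨V⟩ = ∫ V(x)·|R|² dx / ∫|R|² dx.
Every integrand reduces to terms xʲ·e^(−2λx) on [0, ∞); use ∫₀^∞ xʲ·e^(−2λx) dx = j!/(2λ)^(j+1).
State is unnormalized: ∫|R|² dx = 0.63291, and ∫R*·V(x)·R dx = 7.0684, so ⟨V⟩ = 7.0684 / 0.63291.
⟨V⟩ = 11.168.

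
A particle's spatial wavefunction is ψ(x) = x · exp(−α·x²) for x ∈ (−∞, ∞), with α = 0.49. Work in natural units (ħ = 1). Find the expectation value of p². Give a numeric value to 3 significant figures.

1.47

p² ψ = −ħ² d²ψ/dx²; ⟨p²⟩ = −ħ² ∫ ψ*·ψ'' dx / ∫|ψ|² dx.
Expand each integrand as polynomial × e^(−2αx²) and use ∫x^(2j)·e^(−2αx²) dx = (2j−1)!!/(4α)^j · √(π/(2α)), odd powers → 0; here √(π/(2α)) = 1.7904. Differentiate with the product rule, d/dx e^(−αx²) = −2αx·e^(−αx²).
State is unnormalized: ∫|ψ|² dx = 0.91349, and ∫ψ*·(−ħ² ψ'') dx = 1.3428, so ⟨p²⟩ = 1.3428 / 0.91349.
⟨p²⟩ = 1.4700.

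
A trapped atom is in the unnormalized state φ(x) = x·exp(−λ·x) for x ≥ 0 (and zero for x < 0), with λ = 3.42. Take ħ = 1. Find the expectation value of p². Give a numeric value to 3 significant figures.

p² φ = −ħ² d²φ/dx²; ⟨p²⟩ = −ħ² ∫ φ*·φ'' dx / ∫|φ|² dx.
Differentiate x·exp(−λ·x) with the product rule; every integrand then reduces to terms xʲ·e^(−2λx) on [0, ∞), with ∫₀^∞ xʲ·e^(−2λx) dx = j!/(2λ)^(j+1).
State is unnormalized: ∫|φ|² dx = 0.0062497, and ∫φ*·(−ħ² φ'') dx = 0.073099, so ⟨p²⟩ = 0.073099 / 0.0062497.
⟨p²⟩ = 11.696.

11.7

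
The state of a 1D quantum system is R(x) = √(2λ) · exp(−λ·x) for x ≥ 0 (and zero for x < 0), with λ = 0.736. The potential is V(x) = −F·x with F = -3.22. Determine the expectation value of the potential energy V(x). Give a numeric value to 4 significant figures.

⟨V⟩ = ∫ V(x)·|R|² dx.
Every integrand reduces to terms xʲ·e^(−2λx) on [0, ∞); use ∫₀^∞ xʲ·e^(−2λx) dx = j!/(2λ)^(j+1).
⟨V⟩ = 2.1875.

2.188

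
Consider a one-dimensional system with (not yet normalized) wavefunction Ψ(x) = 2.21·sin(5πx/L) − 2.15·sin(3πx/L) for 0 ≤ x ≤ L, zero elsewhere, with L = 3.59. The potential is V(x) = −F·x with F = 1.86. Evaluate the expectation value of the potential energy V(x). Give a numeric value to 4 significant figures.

⟨V⟩ = ∫ V(x)·|Ψ|² dx / ∫|Ψ|² dx.
On 0 ≤ x ≤ L (j ≠ l): ∫sin²(jπx/L) dx = L/2, ∫sin(jπx/L)·sin(lπx/L) dx = 0; diagonal moments ∫x·sin²(jπx/L) dx = L²/4, ∫x²·sin²(jπx/L) dx = L³·(1/6 − 1/(4j²π²)); cross terms ∫x·sin(jπx/L)·sin(lπx/L) dx = 0 for j + l even and −4jlL²/(π²(j² − l²)²) for j + l odd, ∫x²·sin(jπx/L)·sin(lπx/L) dx = (−1)^(j+l)·4jlL³/(π²(j² − l²)²); higher powers the same way via product-to-sum and parts.
State is unnormalized: ∫|Ψ|² dx = 17.064, and ∫Ψ*·V(x)·Ψ dx = -56.973, so ⟨V⟩ = -56.973 / 17.064.
⟨V⟩ = -3.3387.

-3.339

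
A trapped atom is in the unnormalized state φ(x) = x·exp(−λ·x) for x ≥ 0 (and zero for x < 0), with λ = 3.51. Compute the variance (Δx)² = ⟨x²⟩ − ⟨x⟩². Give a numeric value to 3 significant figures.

0.0609

Compute ⟨x⟩ and ⟨x²⟩ separately, then (Δx)² = ⟨x²⟩ − ⟨x⟩².
Every integrand reduces to terms xʲ·e^(−2λx) on [0, ∞); use ∫₀^∞ xʲ·e^(−2λx) dx = j!/(2λ)^(j+1).
Normalization: ∫|φ|² dx = 0.0057812.
⟨x⟩ = 0.42735 and ⟨x²⟩ = 0.24350.
(Δx)² = 0.24350 − (0.42735)² = 0.060876.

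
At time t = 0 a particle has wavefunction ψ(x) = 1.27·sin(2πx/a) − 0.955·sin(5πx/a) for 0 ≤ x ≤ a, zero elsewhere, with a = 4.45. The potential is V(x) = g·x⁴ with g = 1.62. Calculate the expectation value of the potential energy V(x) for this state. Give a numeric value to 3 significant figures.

⟨V⟩ = ∫ V(x)·|ψ|² dx / ∫|ψ|² dx.
On 0 ≤ x ≤ a (j ≠ l): ∫sin²(jπx/a) dx = a/2, ∫sin(jπx/a)·sin(lπx/a) dx = 0; diagonal moments ∫x·sin²(jπx/a) dx = a²/4, ∫x²·sin²(jπx/a) dx = a³·(1/6 − 1/(4j²π²)); cross terms ∫x·sin(jπx/a)·sin(lπx/a) dx = 0 for j + l even and −4jla²/(π²(j² − l²)²) for j + l odd, ∫x²·sin(jπx/a)·sin(lπx/a) dx = (−1)^(j+l)·4jla³/(π²(j² − l²)²); higher powers the same way via product-to-sum and parts.
State is unnormalized: ∫|ψ|² dx = 5.6180, and ∫ψ*·V(x)·ψ dx = 768.99, so ⟨V⟩ = 768.99 / 5.6180.
⟨V⟩ = 136.88.

137.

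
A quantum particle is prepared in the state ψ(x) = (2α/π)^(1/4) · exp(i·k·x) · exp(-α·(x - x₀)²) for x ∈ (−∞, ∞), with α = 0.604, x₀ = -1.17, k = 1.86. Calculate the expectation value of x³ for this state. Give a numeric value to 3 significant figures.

-3.05

⟨x³⟩ = ∫ x³·|ψ|² dx (integrals over the domain).
Gaussian moments (u = x − x₀): ∫u^(2j)·e^(−2αu²) du = (2j−1)!!/(4α)^j · √(π/(2α)), odd powers integrate to 0; here √(π/(2α)) = 1.6127.
⟨x³⟩ = -3.0544.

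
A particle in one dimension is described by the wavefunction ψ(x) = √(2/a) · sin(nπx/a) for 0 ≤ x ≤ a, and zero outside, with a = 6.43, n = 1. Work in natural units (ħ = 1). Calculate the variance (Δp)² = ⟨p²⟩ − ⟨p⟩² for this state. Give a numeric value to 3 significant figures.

Compute ⟨p⟩ and ⟨p²⟩ separately; (Δp)² = ⟨p²⟩ − ⟨p⟩².
d/dx sin(nπx/a) = (nπ/a)·cos(nπx/a) and d²/dx² sin(nπx/a) = −(nπ/a)²·sin(nπx/a); on 0 ≤ x ≤ a, ∫sin²(nπx/a) dx = a/2 and ∫sin(nπx/a)·cos(nπx/a) dx = 0.
⟨p⟩ = 0.0000 and ⟨p²⟩ = 0.23871.
(Δp)² = 0.23871 − (0.0000)² = 0.23871.

0.239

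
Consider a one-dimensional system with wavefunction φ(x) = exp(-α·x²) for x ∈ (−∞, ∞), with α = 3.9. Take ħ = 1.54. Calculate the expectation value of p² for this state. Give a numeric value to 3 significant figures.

9.25

p² φ = −ħ² d²φ/dx²; ⟨p²⟩ = −ħ² ∫ φ*·φ'' dx / ∫|φ|² dx.
Gaussian moments: ∫x^(2j)·e^(−2αx²) dx = (2j−1)!!/(4α)^j · √(π/(2α)), odd powers integrate to 0; here √(π/(2α)) = 0.63464. Derivatives: d/dx e^(−αx²) = −2αx·e^(−αx²), d²/dx² e^(−αx²) = (4α²x² − 2α)·e^(−αx²).
State is unnormalized: ∫|φ|² dx = 0.63464, and ∫φ*·(−ħ² φ'') dx = 5.8699, so ⟨p²⟩ = 5.8699 / 0.63464.
⟨p²⟩ = 9.2492.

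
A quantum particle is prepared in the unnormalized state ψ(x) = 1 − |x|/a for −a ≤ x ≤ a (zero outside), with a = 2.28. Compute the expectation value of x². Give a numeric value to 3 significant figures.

0.520

⟨x²⟩ = ∫ x²·|ψ|² dx / ∫|ψ|² dx (integrals over the domain).
ψ is even, so ∫ over [−a, a] = 2∫₀ᵃ with ψ = 1 − x/a there: ∫₀ᵃ (1 − x/a)² dx = a/3, ∫₀ᵃ x²(1 − x/a)² dx = a³/30, ∫₀ᵃ x⁴(1 − x/a)² dx = a⁵/105.
State is unnormalized: ∫|ψ|² dx = 1.5200, and ∫ψ*·x²·ψ dx = 0.79016, so ⟨x²⟩ = 0.79016 / 1.5200.
⟨x²⟩ = 0.51984.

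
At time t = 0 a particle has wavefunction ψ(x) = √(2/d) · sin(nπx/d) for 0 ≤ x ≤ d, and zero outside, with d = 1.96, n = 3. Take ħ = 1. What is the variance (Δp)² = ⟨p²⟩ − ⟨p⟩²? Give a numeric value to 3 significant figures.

Compute ⟨p⟩ and ⟨p²⟩ separately; (Δp)² = ⟨p²⟩ − ⟨p⟩².
d/dx sin(nπx/d) = (nπ/d)·cos(nπx/d) and d²/dx² sin(nπx/d) = −(nπ/d)²·sin(nπx/d); on 0 ≤ x ≤ d, ∫sin²(nπx/d) dx = d/2 and ∫sin(nπx/d)·cos(nπx/d) dx = 0.
⟨p⟩ = 0.0000 and ⟨p²⟩ = 23.122.
(Δp)² = 23.122 − (0.0000)² = 23.122.

23.1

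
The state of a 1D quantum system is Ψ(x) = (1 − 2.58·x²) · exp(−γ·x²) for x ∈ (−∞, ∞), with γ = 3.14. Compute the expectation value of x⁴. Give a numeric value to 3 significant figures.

⟨x⁴⟩ = ∫ x⁴·|Ψ|² dx / ∫|Ψ|² dx (integrals over the domain).
Expand each integrand as polynomial × e^(−2γx²) and use ∫x^(2j)·e^(−2γx²) dx = (2j−1)!!/(4γ)^j · √(π/(2γ)), odd powers → 0; here √(π/(2γ)) = 0.70729.
State is unnormalized: ∫|Ψ|² dx = 0.50624, and ∫Ψ*·x⁴·Ψ dx = 0.0056853, so ⟨x⁴⟩ = 0.0056853 / 0.50624.
⟨x⁴⟩ = 0.011230.

0.0112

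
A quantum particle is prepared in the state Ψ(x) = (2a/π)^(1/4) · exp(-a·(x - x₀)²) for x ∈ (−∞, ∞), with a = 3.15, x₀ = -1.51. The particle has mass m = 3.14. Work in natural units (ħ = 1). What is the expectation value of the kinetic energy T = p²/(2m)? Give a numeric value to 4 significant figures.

0.5016

T = −(ħ²/2m) d²/dx², so ⟨T⟩ = −(ħ²/2m) ∫ Ψ*·Ψ'' dx; with m = 3.14.
Gaussian moments (u = x − x₀): ∫u^(2j)·e^(−2au²) du = (2j−1)!!/(4a)^j · √(π/(2a)), odd powers integrate to 0; here √(π/(2a)) = 0.70616. Derivatives: d/dx e^(−au²) = −2au·e^(−au²), d²/dx² e^(−au²) = (4a²u² − 2a)·e^(−au²).
⟨T⟩ = 0.50159.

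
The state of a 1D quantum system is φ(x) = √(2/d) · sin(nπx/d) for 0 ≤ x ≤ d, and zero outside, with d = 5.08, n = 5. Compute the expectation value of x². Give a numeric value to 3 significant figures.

⟨x²⟩ = ∫ x²·|φ|² dx (integrals over the domain).
With sin²θ = (1 − cos2θ)/2 on 0 ≤ x ≤ d: ∫sin²(nπx/d) dx = d/2, ∫x·sin²(nπx/d) dx = d²/4, ∫x²·sin²(nπx/d) dx = d³·(1/6 − 1/(4n²π²)); higher powers xᵏ the same way, integrating xᵏ·cos(2nπx/d) by parts.
⟨x²⟩ = 8.5498.

8.55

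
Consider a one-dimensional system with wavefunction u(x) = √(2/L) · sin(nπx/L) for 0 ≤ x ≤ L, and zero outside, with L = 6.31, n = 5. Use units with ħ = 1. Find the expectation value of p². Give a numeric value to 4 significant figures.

p² u = −ħ² d²u/dx²; ⟨p²⟩ = −ħ² ∫ u*·u'' dx.
d/dx sin(nπx/L) = (nπ/L)·cos(nπx/L) and d²/dx² sin(nπx/L) = −(nπ/L)²·sin(nπx/L); on 0 ≤ x ≤ L, ∫sin²(nπx/L) dx = L/2 and ∫sin(nπx/L)·cos(nπx/L) dx = 0.
⟨p²⟩ = 6.1970.

6.197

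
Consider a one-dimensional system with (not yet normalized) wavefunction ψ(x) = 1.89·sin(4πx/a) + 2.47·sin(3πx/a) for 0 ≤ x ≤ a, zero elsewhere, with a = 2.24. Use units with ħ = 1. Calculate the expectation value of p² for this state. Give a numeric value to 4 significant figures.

22.79

p² ψ = −ħ² d²ψ/dx²; ⟨p²⟩ = −ħ² ∫ ψ*·ψ'' dx / ∫|ψ|² dx.
d²/dx² sin(jπx/a) = −(jπ/a)²·sin(jπx/a); on 0 ≤ x ≤ a, ∫sin²(jπx/a) dx = a/2 and ∫sin(jπx/a)·sin(lπx/a) dx = 0 for j ≠ l, so only diagonal terms survive in ∫|ψ|² and ∫ψ·ψ″; ∫ψ·ψ′ dx = [ψ²/2] between the walls = 0.
State is unnormalized: ∫|ψ|² dx = 10.834, and ∫ψ*·(−ħ² ψ'') dx = 246.88, so ⟨p²⟩ = 246.88 / 10.834.
⟨p²⟩ = 22.788.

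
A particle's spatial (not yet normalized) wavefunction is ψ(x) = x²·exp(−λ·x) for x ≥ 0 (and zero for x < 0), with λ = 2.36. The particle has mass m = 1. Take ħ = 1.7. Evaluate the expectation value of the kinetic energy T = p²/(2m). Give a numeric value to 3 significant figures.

T = −(ħ²/2m) d²/dx², so ⟨T⟩ = −(ħ²/2m) ∫ ψ*·ψ'' dx / ∫|ψ|² dx; with m = 1.
Differentiate x²·exp(−λ·x) with the product rule; every integrand then reduces to terms xʲ·e^(−2λx) on [0, ∞), with ∫₀^∞ xʲ·e^(−2λx) dx = j!/(2λ)^(j+1).
State is unnormalized: ∫|ψ|² dx = 0.010245, and ∫ψ*·(−ħ²/2m · ψ'') dx = 0.027483, so ⟨T⟩ = 0.027483 / 0.010245.
⟨T⟩ = 2.6827.

2.68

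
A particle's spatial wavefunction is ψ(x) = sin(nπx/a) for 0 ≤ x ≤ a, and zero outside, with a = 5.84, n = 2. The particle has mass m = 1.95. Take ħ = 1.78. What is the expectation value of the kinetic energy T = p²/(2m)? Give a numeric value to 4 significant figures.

0.9404

T = −(ħ²/2m) d²/dx², so ⟨T⟩ = −(ħ²/2m) ∫ ψ*·ψ'' dx / ∫|ψ|² dx; with m = 1.95.
d/dx sin(nπx/a) = (nπ/a)·cos(nπx/a) and d²/dx² sin(nπx/a) = −(nπ/a)²·sin(nπx/a); on 0 ≤ x ≤ a, ∫sin²(nπx/a) dx = a/2 and ∫sin(nπx/a)·cos(nπx/a) dx = 0.
State is unnormalized: ∫|ψ|² dx = 2.9200, and ∫ψ*·(−ħ²/2m · ψ'') dx = 2.7459, so ⟨T⟩ = 2.7459 / 2.9200.
⟨T⟩ = 0.94039.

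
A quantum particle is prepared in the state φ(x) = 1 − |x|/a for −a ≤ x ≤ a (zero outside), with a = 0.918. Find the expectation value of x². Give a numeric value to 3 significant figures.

0.0843

⟨x²⟩ = ∫ x²·|φ|² dx / ∫|φ|² dx (integrals over the domain).
φ is even, so ∫ over [−a, a] = 2∫₀ᵃ with φ = 1 − x/a there: ∫₀ᵃ (1 − x/a)² dx = a/3, ∫₀ᵃ x²(1 − x/a)² dx = a³/30, ∫₀ᵃ x⁴(1 − x/a)² dx = a⁵/105.
State is unnormalized: ∫|φ|² dx = 0.61200, and ∫φ*·x²·φ dx = 0.051575, so ⟨x²⟩ = 0.051575 / 0.61200.
⟨x²⟩ = 0.084272.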